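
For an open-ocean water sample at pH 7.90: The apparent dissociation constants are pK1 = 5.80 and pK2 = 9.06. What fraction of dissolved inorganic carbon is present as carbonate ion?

α₂ = 1 / (1 + [H⁺]/K2 + [H⁺]²/(K1K2)) = 1 / (1 + 10^+1.16 + 10^-0.94)
   = 1 / (1 + 14.454 + 0.11482) = 1/15.569 = 0.06423

α₂ = 0.0642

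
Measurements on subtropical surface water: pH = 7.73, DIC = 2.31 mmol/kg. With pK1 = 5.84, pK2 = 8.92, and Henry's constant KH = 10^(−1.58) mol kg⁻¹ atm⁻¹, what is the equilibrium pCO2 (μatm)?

pCO2 = 1050 μatm

α₀ = 1 / (1 + K1/[H⁺] + K1K2/[H⁺]²) = 1 / (1 + 10^+1.89 + 10^+0.70)
   = 1 / (1 + 77.625 + 5.0119) = 1/83.637 = 0.01196
[CO2*] = α₀ × DIC = 0.01196 × 2.31 = 0.02762 mmol/kg
pCO2 = [CO2*]/KH = 2.762×10^-5 / 2.630×10^-2 = 1050 μatm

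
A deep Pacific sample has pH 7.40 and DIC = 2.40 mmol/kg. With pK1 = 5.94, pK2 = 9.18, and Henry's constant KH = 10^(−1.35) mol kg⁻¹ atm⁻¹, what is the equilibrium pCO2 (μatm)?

α₀ = 1 / (1 + K1/[H⁺] + K1K2/[H⁺]²) = 1 / (1 + 10^+1.46 + 10^-0.32)
   = 1 / (1 + 28.840 + 0.47863) = 1/30.319 = 0.03298
[CO2*] = α₀ × DIC = 0.03298 × 2.40 = 0.07916 mmol/kg
pCO2 = [CO2*]/KH = 7.916×10^-5 / 4.467×10^-2 = 1770 μatm

pCO2 = 1770 μatm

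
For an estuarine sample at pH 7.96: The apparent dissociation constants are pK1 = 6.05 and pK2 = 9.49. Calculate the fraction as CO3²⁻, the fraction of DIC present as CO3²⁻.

α₂ = 0.0283

α₂ = 1 / (1 + [H⁺]/K2 + [H⁺]²/(K1K2)) = 1 / (1 + 10^+1.53 + 10^-0.38)
   = 1 / (1 + 33.884 + 0.41687) = 1/35.301 = 0.02833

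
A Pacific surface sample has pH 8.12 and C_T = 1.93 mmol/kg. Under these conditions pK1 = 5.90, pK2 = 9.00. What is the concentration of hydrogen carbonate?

α₁ = 1 / (1 + [H⁺]/K1 + K2/[H⁺]) = 1 / (1 + 10^-2.22 + 10^-0.88)
   = 1 / (1 + 0.0060256 + 0.13183) = 1/1.1379 = 0.8788
[HCO3⁻] = α₁ × DIC = 0.8788 × 1.93 = 1.70 mmol/kg

[HCO3⁻] = 1.70 mmol/kg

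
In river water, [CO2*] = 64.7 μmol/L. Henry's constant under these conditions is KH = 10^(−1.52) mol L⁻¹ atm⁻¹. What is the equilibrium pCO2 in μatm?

pCO2 = 2140 μatm

KH = 10^(−1.52) = 3.020×10^-2 mol L⁻¹ atm⁻¹
pCO2 = [CO2*]/KH = 64.7×10^-6 / 3.020×10^-2 = 2.14×10^-3 atm = 2140 μatm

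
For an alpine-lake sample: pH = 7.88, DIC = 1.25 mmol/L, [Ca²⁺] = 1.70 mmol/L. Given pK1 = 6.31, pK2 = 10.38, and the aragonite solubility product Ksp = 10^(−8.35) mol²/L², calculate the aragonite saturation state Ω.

α₂ = 1 / (1 + [H⁺]/K2 + [H⁺]²/(K1K2)) = 1 / (1 + 10^+2.50 + 10^+0.93)
   = 1 / (1 + 316.23 + 8.5114) = 1/325.74 = 0.003070
[CO3²⁻] = α₂ × DIC = 0.003070 × 1.25 = 0.003837 mmol/L = 3.837 μmol/L
Ksp = 10^(−8.35) = 4.467×10^-9
Ω = [Ca²⁺][CO3²⁻]/Ksp = (1.70×10^-3)(3.837×10^-6) / 4.467×10^-9 = 1.46

Ω = 1.46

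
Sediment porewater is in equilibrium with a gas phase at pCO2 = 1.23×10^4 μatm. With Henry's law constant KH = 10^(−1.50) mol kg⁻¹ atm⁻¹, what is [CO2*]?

[CO2*] = 389 μmol/kg

KH = 10^(−1.50) = 3.162×10^-2 mol kg⁻¹ atm⁻¹
[CO2*] = KH · pCO2 = 3.162×10^-2 × 1.23×10^4×10^-6 atm = 3.89×10^-4 mol/kg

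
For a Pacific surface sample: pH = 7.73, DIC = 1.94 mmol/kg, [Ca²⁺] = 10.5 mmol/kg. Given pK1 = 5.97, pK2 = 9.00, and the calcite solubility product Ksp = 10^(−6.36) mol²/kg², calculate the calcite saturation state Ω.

Ω = 2.34

α₂ = 1 / (1 + [H⁺]/K2 + [H⁺]²/(K1K2)) = 1 / (1 + 10^+1.27 + 10^-0.49)
   = 1 / (1 + 18.621 + 0.32359) = 1/19.944 = 0.05014
[CO3²⁻] = α₂ × DIC = 0.05014 × 1.94 = 0.09727 mmol/kg
Ksp = 10^(−6.36) = 4.365×10^-7
Ω = [Ca²⁺][CO3²⁻]/Ksp = (10.5×10^-3)(9.727×10^-5) / 4.365×10^-7 = 2.34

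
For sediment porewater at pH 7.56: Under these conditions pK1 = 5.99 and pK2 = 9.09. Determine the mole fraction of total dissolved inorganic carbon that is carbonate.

α₂ = 0.0279

α₂ = 1 / (1 + [H⁺]/K2 + [H⁺]²/(K1K2)) = 1 / (1 + 10^+1.53 + 10^-0.04)
   = 1 / (1 + 33.884 + 0.91201) = 1/35.796 = 0.02794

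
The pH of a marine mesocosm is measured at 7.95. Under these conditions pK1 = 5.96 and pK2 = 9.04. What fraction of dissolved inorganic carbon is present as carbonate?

α₂ = 0.0745

α₂ = 1 / (1 + [H⁺]/K2 + [H⁺]²/(K1K2)) = 1 / (1 + 10^+1.09 + 10^-0.90)
   = 1 / (1 + 12.303 + 0.12589) = 1/13.429 = 0.07447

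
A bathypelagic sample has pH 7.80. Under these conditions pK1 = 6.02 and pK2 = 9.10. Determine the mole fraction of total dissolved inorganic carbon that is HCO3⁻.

α₁ = 1 / (1 + [H⁺]/K1 + K2/[H⁺]) = 1 / (1 + 10^-1.78 + 10^-1.30)
   = 1 / (1 + 0.016596 + 0.050119) = 1/1.0667 = 0.9375

α₁ = 0.937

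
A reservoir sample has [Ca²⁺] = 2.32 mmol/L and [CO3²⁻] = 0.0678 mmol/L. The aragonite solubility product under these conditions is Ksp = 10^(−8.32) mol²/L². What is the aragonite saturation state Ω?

Ω = 32.9

Ksp = 10^(−8.32) = 4.786×10^-9
Ω = [Ca²⁺][CO3²⁻]/Ksp = (2.32×10^-3)(0.0678×10^-3) / 4.786×10^-9 = 32.9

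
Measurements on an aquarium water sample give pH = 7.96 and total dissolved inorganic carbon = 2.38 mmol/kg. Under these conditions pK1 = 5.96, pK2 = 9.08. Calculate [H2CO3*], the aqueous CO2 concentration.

[CO2*] = 0.0219 mmol/kg

α₀ = 1 / (1 + K1/[H⁺] + K1K2/[H⁺]²) = 1 / (1 + 10^+2.00 + 10^+0.88)
   = 1 / (1 + 100.00 + 7.5858) = 1/108.59 = 0.009209
[CO2*] = α₀ × DIC = 0.009209 × 2.38 = 0.0219 mmol/kg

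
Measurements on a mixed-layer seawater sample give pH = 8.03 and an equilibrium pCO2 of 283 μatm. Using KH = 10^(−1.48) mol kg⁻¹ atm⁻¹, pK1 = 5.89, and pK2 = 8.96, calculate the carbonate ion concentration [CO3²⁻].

[CO2*] = KH · pCO2 = 10^(−1.48) × 283×10^-6 = 9.371×10^-6 mol/kg
α₀ = 1/(1 + K1/[H⁺] + K1K2/[H⁺]²) = 1/(1 + 10^+2.14 + 10^+1.21) = 0.006441
DIC = [CO2*]/α₀ = 9.371×10^-6 / 0.006441 = 1.455 mmol/kg
[CO3²⁻] = α₂·DIC; α₂ = 0.1045, so [CO3²⁻] = 0.1045 × 1.455 = 0.152 mmol/kg

[CO3²⁻] = 0.152 mmol/kg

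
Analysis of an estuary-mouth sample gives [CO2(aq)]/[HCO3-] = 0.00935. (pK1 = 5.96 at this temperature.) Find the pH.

pH = 7.99

From K1 = [H⁺][HCO3-]/[CO2(aq)]:  pH = pK1 − log₁₀([CO2(aq)]/[HCO3-])
log₁₀(0.00935) = -2.029
pH = 5.96 − (-2.029) = 7.99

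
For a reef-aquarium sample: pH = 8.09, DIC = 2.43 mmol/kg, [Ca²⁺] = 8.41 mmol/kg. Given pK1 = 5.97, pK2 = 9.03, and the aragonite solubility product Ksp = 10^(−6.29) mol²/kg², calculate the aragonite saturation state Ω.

α₂ = 1 / (1 + [H⁺]/K2 + [H⁺]²/(K1K2)) = 1 / (1 + 10^+0.94 + 10^-1.18)
   = 1 / (1 + 8.7096 + 0.066069) = 1/9.7757 = 0.1023
[CO3²⁻] = α₂ × DIC = 0.1023 × 2.43 = 0.2486 mmol/kg
Ksp = 10^(−6.29) = 5.129×10^-7
Ω = [Ca²⁺][CO3²⁻]/Ksp = (8.41×10^-3)(2.486×10^-4) / 5.129×10^-7 = 4.08

Ω = 4.08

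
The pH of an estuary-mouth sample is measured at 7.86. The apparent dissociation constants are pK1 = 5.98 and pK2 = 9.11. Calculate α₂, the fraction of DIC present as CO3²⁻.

α₂ = 0.0526

α₂ = 1 / (1 + [H⁺]/K2 + [H⁺]²/(K1K2)) = 1 / (1 + 10^+1.25 + 10^-0.63)
   = 1 / (1 + 17.783 + 0.23442) = 1/19.017 = 0.05258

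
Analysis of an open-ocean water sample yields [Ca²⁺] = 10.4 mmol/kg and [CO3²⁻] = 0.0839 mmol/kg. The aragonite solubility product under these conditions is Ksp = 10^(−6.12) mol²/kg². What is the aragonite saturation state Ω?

Ksp = 10^(−6.12) = 7.586×10^-7
Ω = [Ca²⁺][CO3²⁻]/Ksp = (10.4×10^-3)(0.0839×10^-3) / 7.586×10^-7 = 1.15

Ω = 1.15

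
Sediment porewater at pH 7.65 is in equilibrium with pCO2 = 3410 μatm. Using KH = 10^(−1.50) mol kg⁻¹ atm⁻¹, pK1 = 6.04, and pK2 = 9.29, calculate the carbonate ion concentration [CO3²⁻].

[CO2*] = KH · pCO2 = 10^(−1.50) × 3410×10^-6 = 1.078×10^-4 mol/kg
α₀ = 1/(1 + K1/[H⁺] + K1K2/[H⁺]²) = 1/(1 + 10^+1.61 + 10^-0.03) = 0.02343
DIC = [CO2*]/α₀ = 1.078×10^-4 / 0.02343 = 4.601 mmol/kg
[CO3²⁻] = α₂·DIC; α₂ = 0.02187, so [CO3²⁻] = 0.02187 × 4.601 = 0.101 mmol/kg

[CO3²⁻] = 0.101 mmol/kg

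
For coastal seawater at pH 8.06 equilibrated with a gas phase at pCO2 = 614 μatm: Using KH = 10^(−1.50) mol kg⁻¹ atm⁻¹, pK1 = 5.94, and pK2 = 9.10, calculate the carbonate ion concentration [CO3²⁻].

[CO3²⁻] = 0.233 mmol/kg

[CO2*] = KH · pCO2 = 10^(−1.50) × 614×10^-6 = 1.942×10^-5 mol/kg
α₀ = 1/(1 + K1/[H⁺] + K1K2/[H⁺]²) = 1/(1 + 10^+2.12 + 10^+1.08) = 0.006904
DIC = [CO2*]/α₀ = 1.942×10^-5 / 0.006904 = 2.812 mmol/kg
[CO3²⁻] = α₂·DIC; α₂ = 0.08300, so [CO3²⁻] = 0.08300 × 2.812 = 0.233 mmol/kg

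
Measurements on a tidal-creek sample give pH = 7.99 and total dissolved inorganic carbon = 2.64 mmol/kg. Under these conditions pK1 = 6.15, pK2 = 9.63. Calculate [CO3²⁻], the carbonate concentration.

[CO3²⁻] = 0.0583 mmol/kg

α₂ = 1 / (1 + [H⁺]/K2 + [H⁺]²/(K1K2)) = 1 / (1 + 10^+1.64 + 10^-0.20)
   = 1 / (1 + 43.652 + 0.63096) = 1/45.283 = 0.02208
[CO3²⁻] = α₂ × DIC = 0.02208 × 2.64 = 0.0583 mmol/kg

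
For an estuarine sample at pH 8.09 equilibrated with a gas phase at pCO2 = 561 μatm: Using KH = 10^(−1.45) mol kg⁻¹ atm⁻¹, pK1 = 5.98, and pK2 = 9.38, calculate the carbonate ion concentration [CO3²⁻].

[CO2*] = KH · pCO2 = 10^(−1.45) × 561×10^-6 = 1.991×10^-5 mol/kg
α₀ = 1/(1 + K1/[H⁺] + K1K2/[H⁺]²) = 1/(1 + 10^+2.11 + 10^+0.82) = 0.007330
DIC = [CO2*]/α₀ = 1.991×10^-5 / 0.007330 = 2.716 mmol/kg
[CO3²⁻] = α₂·DIC; α₂ = 0.04843, so [CO3²⁻] = 0.04843 × 2.716 = 0.132 mmol/kg

[CO3²⁻] = 0.132 mmol/kg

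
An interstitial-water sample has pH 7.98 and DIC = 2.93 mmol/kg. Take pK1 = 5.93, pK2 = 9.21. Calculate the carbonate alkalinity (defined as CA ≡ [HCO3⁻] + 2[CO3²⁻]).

CA = [HCO3⁻] + 2[CO3²⁻] = (α₁ + 2α₂)·DIC
At pH 7.98: [H⁺]/K1 = 10^-2.05 = 0.0089125, K2/[H⁺] = 10^-1.23 = 0.058884
α₁ = 1/(1 + 0.0089125 + 0.058884) = 1/1.0678 = 0.9365; α₂ = α₁·K2/[H⁺] = 0.05515
α₁ + 2α₂ = 1.0468
CA = 1.0468 × 2.93 = 3.07 mmol/kg

CA = 3.07 mmol/kg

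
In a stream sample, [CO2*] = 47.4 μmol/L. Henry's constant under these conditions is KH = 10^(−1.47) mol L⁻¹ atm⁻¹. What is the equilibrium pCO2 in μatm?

pCO2 = 1400 μatm

KH = 10^(−1.47) = 3.388×10^-2 mol L⁻¹ atm⁻¹
pCO2 = [CO2*]/KH = 47.4×10^-6 / 3.388×10^-2 = 1.40×10^-3 atm = 1400 μatm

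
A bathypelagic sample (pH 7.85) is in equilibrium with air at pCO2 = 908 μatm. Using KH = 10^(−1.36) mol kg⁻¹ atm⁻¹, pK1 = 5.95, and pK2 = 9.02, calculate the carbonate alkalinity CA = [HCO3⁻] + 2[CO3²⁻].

CA = 3.57 mmol/kg

[CO2*] = KH · pCO2 = 10^(−1.36) × 908×10^-6 = 3.964×10^-5 mol/kg
α₀ = 1/(1 + K1/[H⁺] + K1K2/[H⁺]²) = 1/(1 + 10^+1.90 + 10^+0.73) = 0.01165
DIC = [CO2*]/α₀ = 3.964×10^-5 / 0.01165 = 3.401 mmol/kg
CA = (α₁ + 2α₂)·DIC = (0.9258 + 2×0.06259) × 3.401 = 3.57 mmol/kg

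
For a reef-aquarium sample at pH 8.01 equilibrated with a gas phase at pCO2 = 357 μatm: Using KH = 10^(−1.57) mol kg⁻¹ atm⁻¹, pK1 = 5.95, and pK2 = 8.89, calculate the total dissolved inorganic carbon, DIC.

DIC = 1.26 mmol/kg

[CO2*] = KH · pCO2 = 10^(−1.57) × 357×10^-6 = 9.609×10^-6 mol/kg
α₀ = 1/(1 + K1/[H⁺] + K1K2/[H⁺]²) = 1/(1 + 10^+2.06 + 10^+1.18) = 0.007636
DIC = [CO2*]/α₀ = 9.609×10^-6 / 0.007636 = 1.26 mmol/kg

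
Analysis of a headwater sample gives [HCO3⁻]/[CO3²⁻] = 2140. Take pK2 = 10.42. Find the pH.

pH = 7.09

From K2 = [H⁺][CO3²⁻]/[HCO3⁻]:  pH = pK2 − log₁₀([HCO3⁻]/[CO3²⁻])
log₁₀(2140) = +3.330
pH = 10.42 − (+3.330) = 7.09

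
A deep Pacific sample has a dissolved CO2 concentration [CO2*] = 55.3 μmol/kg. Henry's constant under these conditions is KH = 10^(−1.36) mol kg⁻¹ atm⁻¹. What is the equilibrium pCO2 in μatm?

pCO2 = 1270 μatm

KH = 10^(−1.36) = 4.365×10^-2 mol kg⁻¹ atm⁻¹
pCO2 = [CO2*]/KH = 55.3×10^-6 / 4.365×10^-2 = 1.27×10^-3 atm = 1270 μatm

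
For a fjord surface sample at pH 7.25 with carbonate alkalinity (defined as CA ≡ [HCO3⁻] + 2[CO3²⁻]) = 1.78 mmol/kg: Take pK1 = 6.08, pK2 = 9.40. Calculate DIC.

CA = [HCO3⁻] + 2[CO3²⁻] = (α₁ + 2α₂)·DIC
At pH 7.25: [H⁺]/K1 = 10^-1.17 = 0.067608, K2/[H⁺] = 10^-2.15 = 0.0070795
α₁ = 1/(1 + 0.067608 + 0.0070795) = 1/1.0747 = 0.9305; α₂ = α₁·K2/[H⁺] = 0.006587
α₁ + 2α₂ = 0.9437
DIC = CA / (α₁ + 2α₂) = 1.78 / 0.9437 = 1.89 mmol/kg

DIC = 1.89 mmol/kg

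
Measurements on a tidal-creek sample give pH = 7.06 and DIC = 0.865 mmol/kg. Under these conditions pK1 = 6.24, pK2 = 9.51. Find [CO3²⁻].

α₂ = 1 / (1 + [H⁺]/K2 + [H⁺]²/(K1K2)) = 1 / (1 + 10^+2.45 + 10^+1.63)
   = 1 / (1 + 281.84 + 42.658) = 1/325.50 = 0.003072
[CO3²⁻] = α₂ × DIC = 0.003072 × 0.865 = 0.00266 mmol/kg = 2.66 μmol/kg

[CO3²⁻] = 2.66 μmol/kg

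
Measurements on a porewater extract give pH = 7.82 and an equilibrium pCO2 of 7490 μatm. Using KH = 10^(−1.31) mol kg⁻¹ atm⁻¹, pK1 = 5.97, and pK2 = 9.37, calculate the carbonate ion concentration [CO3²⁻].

[CO2*] = KH · pCO2 = 10^(−1.31) × 7490×10^-6 = 3.668×10^-4 mol/kg
α₀ = 1/(1 + K1/[H⁺] + K1K2/[H⁺]²) = 1/(1 + 10^+1.85 + 10^+0.30) = 0.01355
DIC = [CO2*]/α₀ = 3.668×10^-4 / 0.01355 = 27.07 mmol/kg
[CO3²⁻] = α₂·DIC; α₂ = 0.02704, so [CO3²⁻] = 0.02704 × 27.07 = 0.732 mmol/kg

[CO3²⁻] = 0.732 mmol/kg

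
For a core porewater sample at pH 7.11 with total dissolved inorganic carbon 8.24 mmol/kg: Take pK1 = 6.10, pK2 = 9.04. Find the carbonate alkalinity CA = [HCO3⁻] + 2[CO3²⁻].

CA = 7.60 mmol/kg

CA = [HCO3⁻] + 2[CO3²⁻] = (α₁ + 2α₂)·DIC
At pH 7.11: [H⁺]/K1 = 10^-1.01 = 0.097724, K2/[H⁺] = 10^-1.93 = 0.011749
α₁ = 1/(1 + 0.097724 + 0.011749) = 1/1.1095 = 0.9013; α₂ = α₁·K2/[H⁺] = 0.01059
α₁ + 2α₂ = 0.9225
CA = 0.9225 × 8.24 = 7.60 mmol/kg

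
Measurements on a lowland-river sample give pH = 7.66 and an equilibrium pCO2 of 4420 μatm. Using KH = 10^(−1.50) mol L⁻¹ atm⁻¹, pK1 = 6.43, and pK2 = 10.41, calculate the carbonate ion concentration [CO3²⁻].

[CO3²⁻] = 4.22 μmol/L

[CO2*] = KH · pCO2 = 10^(−1.50) × 4420×10^-6 = 1.398×10^-4 mol/L
α₀ = 1/(1 + K1/[H⁺] + K1K2/[H⁺]²) = 1/(1 + 10^+1.23 + 10^-1.52) = 0.05552
DIC = [CO2*]/α₀ = 1.398×10^-4 / 0.05552 = 2.518 mmol/L
[CO3²⁻] = α₂·DIC; α₂ = 0.001677, so [CO3²⁻] = 0.001677 × 2.518 = 0.00422 mmol/L = 4.22 μmol/L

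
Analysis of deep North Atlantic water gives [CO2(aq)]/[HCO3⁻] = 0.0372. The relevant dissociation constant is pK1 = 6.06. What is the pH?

From K1 = [H⁺][HCO3⁻]/[CO2(aq)]:  pH = pK1 − log₁₀([CO2(aq)]/[HCO3⁻])
log₁₀(0.0372) = -1.429
pH = 6.06 − (-1.429) = 7.49

pH = 7.49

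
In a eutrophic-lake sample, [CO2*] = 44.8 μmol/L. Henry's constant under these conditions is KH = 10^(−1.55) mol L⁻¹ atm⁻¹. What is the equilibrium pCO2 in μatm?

pCO2 = 1590 μatm

KH = 10^(−1.55) = 2.818×10^-2 mol L⁻¹ atm⁻¹
pCO2 = [CO2*]/KH = 44.8×10^-6 / 2.818×10^-2 = 1.59×10^-3 atm = 1590 μatm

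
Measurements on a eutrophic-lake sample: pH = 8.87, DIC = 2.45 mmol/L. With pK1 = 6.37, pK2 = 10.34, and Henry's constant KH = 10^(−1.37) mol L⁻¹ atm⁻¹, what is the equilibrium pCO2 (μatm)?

α₀ = 1 / (1 + K1/[H⁺] + K1K2/[H⁺]²) = 1 / (1 + 10^+2.50 + 10^+1.03)
   = 1 / (1 + 316.23 + 10.715) = 1/327.94 = 0.003049
[CO2*] = α₀ × DIC = 0.003049 × 2.45 = 0.007471 mmol/L = 7.471 μmol/L
pCO2 = [CO2*]/KH = 7.471×10^-6 / 4.266×10^-2 = 175 μatm

pCO2 = 175 μatm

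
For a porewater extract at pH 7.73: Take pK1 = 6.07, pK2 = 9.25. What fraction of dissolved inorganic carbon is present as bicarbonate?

α₁ = 0.951

α₁ = 1 / (1 + [H⁺]/K1 + K2/[H⁺]) = 1 / (1 + 10^-1.66 + 10^-1.52)
   = 1 / (1 + 0.021878 + 0.030200) = 1/1.0521 = 0.9505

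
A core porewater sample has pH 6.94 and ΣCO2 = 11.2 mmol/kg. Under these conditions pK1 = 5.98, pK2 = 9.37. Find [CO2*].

[CO2*] = 1.10 mmol/kg

α₀ = 1 / (1 + K1/[H⁺] + K1K2/[H⁺]²) = 1 / (1 + 10^+0.96 + 10^-1.47)
   = 1 / (1 + 9.1201 + 0.033884) = 1/10.154 = 0.09848
[CO2*] = α₀ × DIC = 0.09848 × 11.2 = 1.10 mmol/kg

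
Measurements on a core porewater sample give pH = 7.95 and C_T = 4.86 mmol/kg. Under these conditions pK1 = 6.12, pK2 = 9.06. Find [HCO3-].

α₁ = 1 / (1 + [H⁺]/K1 + K2/[H⁺]) = 1 / (1 + 10^-1.83 + 10^-1.11)
   = 1 / (1 + 0.014791 + 0.077625) = 1/1.0924 = 0.9154
[HCO3⁻] = α₁ × DIC = 0.9154 × 4.86 = 4.45 mmol/kg

[HCO3⁻] = 4.45 mmol/kg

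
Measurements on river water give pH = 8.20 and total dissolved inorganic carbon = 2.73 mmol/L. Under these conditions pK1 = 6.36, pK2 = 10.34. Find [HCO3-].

[HCO3⁻] = 2.67 mmol/L

α₁ = 1 / (1 + [H⁺]/K1 + K2/[H⁺]) = 1 / (1 + 10^-1.84 + 10^-2.14)
   = 1 / (1 + 0.014454 + 0.0072444) = 1/1.0217 = 0.9788
[HCO3⁻] = α₁ × DIC = 0.9788 × 2.73 = 2.67 mmol/L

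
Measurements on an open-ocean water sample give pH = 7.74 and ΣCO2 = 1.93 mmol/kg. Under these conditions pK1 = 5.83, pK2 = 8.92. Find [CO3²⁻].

[CO3²⁻] = 0.118 mmol/kg

α₂ = 1 / (1 + [H⁺]/K2 + [H⁺]²/(K1K2)) = 1 / (1 + 10^+1.18 + 10^-0.73)
   = 1 / (1 + 15.136 + 0.18621) = 1/16.322 = 0.06127
[CO3²⁻] = α₂ × DIC = 0.06127 × 1.93 = 0.118 mmol/kg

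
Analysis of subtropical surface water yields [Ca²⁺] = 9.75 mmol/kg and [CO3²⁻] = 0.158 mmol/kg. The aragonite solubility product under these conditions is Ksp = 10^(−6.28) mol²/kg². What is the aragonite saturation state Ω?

Ksp = 10^(−6.28) = 5.248×10^-7
Ω = [Ca²⁺][CO3²⁻]/Ksp = (9.75×10^-3)(0.158×10^-3) / 5.248×10^-7 = 2.94

Ω = 2.94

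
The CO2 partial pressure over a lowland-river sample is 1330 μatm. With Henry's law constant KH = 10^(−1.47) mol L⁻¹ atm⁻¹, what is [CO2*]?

[CO2*] = 45.1 μmol/L

KH = 10^(−1.47) = 3.388×10^-2 mol L⁻¹ atm⁻¹
[CO2*] = KH · pCO2 = 3.388×10^-2 × 1330×10^-6 atm = 4.51×10^-5 mol/L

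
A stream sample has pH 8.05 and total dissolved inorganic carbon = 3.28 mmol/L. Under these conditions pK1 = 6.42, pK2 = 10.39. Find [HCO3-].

α₁ = 1 / (1 + [H⁺]/K1 + K2/[H⁺]) = 1 / (1 + 10^-1.63 + 10^-2.34)
   = 1 / (1 + 0.023442 + 0.0045709) = 1/1.0280 = 0.9728
[HCO3⁻] = α₁ × DIC = 0.9728 × 3.28 = 3.19 mmol/L

[HCO3⁻] = 3.19 mmol/L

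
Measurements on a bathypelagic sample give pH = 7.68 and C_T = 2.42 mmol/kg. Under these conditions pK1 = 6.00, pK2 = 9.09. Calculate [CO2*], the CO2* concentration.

α₀ = 1 / (1 + K1/[H⁺] + K1K2/[H⁺]²) = 1 / (1 + 10^+1.68 + 10^+0.27)
   = 1 / (1 + 47.863 + 1.8621) = 1/50.725 = 0.01971
[CO2*] = α₀ × DIC = 0.01971 × 2.42 = 0.0477 mmol/kg

[CO2*] = 0.0477 mmol/kg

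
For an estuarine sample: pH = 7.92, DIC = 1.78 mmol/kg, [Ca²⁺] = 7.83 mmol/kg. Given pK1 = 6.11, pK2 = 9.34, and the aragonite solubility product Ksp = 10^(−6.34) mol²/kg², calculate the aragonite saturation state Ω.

α₂ = 1 / (1 + [H⁺]/K2 + [H⁺]²/(K1K2)) = 1 / (1 + 10^+1.42 + 10^-0.39)
   = 1 / (1 + 26.303 + 0.40738) = 1/27.710 = 0.03609
[CO3²⁻] = α₂ × DIC = 0.03609 × 1.78 = 0.06424 mmol/kg
Ksp = 10^(−6.34) = 4.571×10^-7
Ω = [Ca²⁺][CO3²⁻]/Ksp = (7.83×10^-3)(6.424×10^-5) / 4.571×10^-7 = 1.10

Ω = 1.10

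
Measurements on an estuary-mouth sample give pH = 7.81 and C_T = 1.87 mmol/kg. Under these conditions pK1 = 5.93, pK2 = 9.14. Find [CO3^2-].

α₂ = 1 / (1 + [H⁺]/K2 + [H⁺]²/(K1K2)) = 1 / (1 + 10^+1.33 + 10^-0.55)
   = 1 / (1 + 21.380 + 0.28184) = 1/22.661 = 0.04413
[CO3²⁻] = α₂ × DIC = 0.04413 × 1.87 = 0.0825 mmol/kg

[CO3²⁻] = 0.0825 mmol/kg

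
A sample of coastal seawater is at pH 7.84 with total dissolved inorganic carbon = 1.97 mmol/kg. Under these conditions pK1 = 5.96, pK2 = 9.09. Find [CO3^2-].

[CO3²⁻] = 0.104 mmol/kg

α₂ = 1 / (1 + [H⁺]/K2 + [H⁺]²/(K1K2)) = 1 / (1 + 10^+1.25 + 10^-0.63)
   = 1 / (1 + 17.783 + 0.23442) = 1/19.017 = 0.05258
[CO3²⁻] = α₂ × DIC = 0.05258 × 1.97 = 0.104 mmol/kg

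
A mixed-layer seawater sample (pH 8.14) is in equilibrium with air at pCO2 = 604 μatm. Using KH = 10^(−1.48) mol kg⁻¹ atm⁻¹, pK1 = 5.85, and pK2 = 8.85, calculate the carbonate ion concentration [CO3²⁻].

[CO3²⁻] = 0.760 mmol/kg

[CO2*] = KH · pCO2 = 10^(−1.48) × 604×10^-6 = 2.000×10^-5 mol/kg
α₀ = 1/(1 + K1/[H⁺] + K1K2/[H⁺]²) = 1/(1 + 10^+2.29 + 10^+1.58) = 0.004273
DIC = [CO2*]/α₀ = 2.000×10^-5 / 0.004273 = 4.680 mmol/kg
[CO3²⁻] = α₂·DIC; α₂ = 0.1625, so [CO3²⁻] = 0.1625 × 4.680 = 0.760 mmol/kg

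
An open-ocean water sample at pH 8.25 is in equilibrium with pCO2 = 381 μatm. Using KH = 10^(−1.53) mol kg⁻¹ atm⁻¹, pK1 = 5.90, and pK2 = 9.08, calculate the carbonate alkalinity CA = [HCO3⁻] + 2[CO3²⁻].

CA = 3.26 mmol/kg

[CO2*] = KH · pCO2 = 10^(−1.53) × 381×10^-6 = 1.124×10^-5 mol/kg
α₀ = 1/(1 + K1/[H⁺] + K1K2/[H⁺]²) = 1/(1 + 10^+2.35 + 10^+1.52) = 0.003876
DIC = [CO2*]/α₀ = 1.124×10^-5 / 0.003876 = 2.901 mmol/kg
CA = (α₁ + 2α₂)·DIC = (0.8678 + 2×0.1284) × 2.901 = 3.26 mmol/kg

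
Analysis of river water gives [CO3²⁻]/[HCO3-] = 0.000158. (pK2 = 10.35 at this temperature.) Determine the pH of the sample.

From K2 = [H⁺][CO3²⁻]/[HCO3-]:  pH = pK2 + log₁₀([CO3²⁻]/[HCO3-])
log₁₀(0.000158) = -3.801
pH = 10.35 + (-3.801) = 6.55

pH = 6.55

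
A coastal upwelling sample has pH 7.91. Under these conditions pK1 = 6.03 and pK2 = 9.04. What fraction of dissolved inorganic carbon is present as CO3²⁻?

α₂ = 1 / (1 + [H⁺]/K2 + [H⁺]²/(K1K2)) = 1 / (1 + 10^+1.13 + 10^-0.75)
   = 1 / (1 + 13.490 + 0.17783) = 1/14.667 = 0.06818

α₂ = 0.0682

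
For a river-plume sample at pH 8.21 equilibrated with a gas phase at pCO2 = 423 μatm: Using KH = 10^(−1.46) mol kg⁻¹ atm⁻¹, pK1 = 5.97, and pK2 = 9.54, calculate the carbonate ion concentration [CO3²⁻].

[CO3²⁻] = 0.119 mmol/kg

[CO2*] = KH · pCO2 = 10^(−1.46) × 423×10^-6 = 1.467×10^-5 mol/kg
α₀ = 1/(1 + K1/[H⁺] + K1K2/[H⁺]²) = 1/(1 + 10^+2.24 + 10^+0.91) = 0.005467
DIC = [CO2*]/α₀ = 1.467×10^-5 / 0.005467 = 2.683 mmol/kg
[CO3²⁻] = α₂·DIC; α₂ = 0.04444, so [CO3²⁻] = 0.04444 × 2.683 = 0.119 mmol/kg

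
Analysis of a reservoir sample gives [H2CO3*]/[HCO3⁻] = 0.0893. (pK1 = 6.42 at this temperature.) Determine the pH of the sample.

From K1 = [H⁺][HCO3⁻]/[H2CO3*]:  pH = pK1 − log₁₀([H2CO3*]/[HCO3⁻])
log₁₀(0.0893) = -1.049
pH = 6.42 − (-1.049) = 7.47

pH = 7.47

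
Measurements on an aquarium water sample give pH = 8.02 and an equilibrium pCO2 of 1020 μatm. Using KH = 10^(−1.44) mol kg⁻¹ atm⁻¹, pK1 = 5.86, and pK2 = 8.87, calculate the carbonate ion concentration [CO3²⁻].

[CO3²⁻] = 0.756 mmol/kg

[CO2*] = KH · pCO2 = 10^(−1.44) × 1020×10^-6 = 3.703×10^-5 mol/kg
α₀ = 1/(1 + K1/[H⁺] + K1K2/[H⁺]²) = 1/(1 + 10^+2.16 + 10^+1.31) = 0.006025
DIC = [CO2*]/α₀ = 3.703×10^-5 / 0.006025 = 6.146 mmol/kg
[CO3²⁻] = α₂·DIC; α₂ = 0.1230, so [CO3²⁻] = 0.1230 × 6.146 = 0.756 mmol/kg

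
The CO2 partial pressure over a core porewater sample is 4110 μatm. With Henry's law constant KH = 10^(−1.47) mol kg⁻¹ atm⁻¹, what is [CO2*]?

KH = 10^(−1.47) = 3.388×10^-2 mol kg⁻¹ atm⁻¹
[CO2*] = KH · pCO2 = 3.388×10^-2 × 4110×10^-6 atm = 1.39×10^-4 mol/kg

[CO2*] = 139 μmol/kg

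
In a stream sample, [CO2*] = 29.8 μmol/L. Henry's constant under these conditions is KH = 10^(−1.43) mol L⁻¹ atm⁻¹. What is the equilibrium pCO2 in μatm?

KH = 10^(−1.43) = 3.715×10^-2 mol L⁻¹ atm⁻¹
pCO2 = [CO2*]/KH = 29.8×10^-6 / 3.715×10^-2 = 8.02×10^-4 atm = 802 μatm

pCO2 = 802 μatm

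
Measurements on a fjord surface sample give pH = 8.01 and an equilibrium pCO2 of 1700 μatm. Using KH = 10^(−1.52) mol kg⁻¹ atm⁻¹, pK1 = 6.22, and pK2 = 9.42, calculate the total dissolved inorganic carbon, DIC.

[CO2*] = KH · pCO2 = 10^(−1.52) × 1700×10^-6 = 5.134×10^-5 mol/kg
α₀ = 1/(1 + K1/[H⁺] + K1K2/[H⁺]²) = 1/(1 + 10^+1.79 + 10^+0.38) = 0.01537
DIC = [CO2*]/α₀ = 5.134×10^-5 / 0.01537 = 3.34 mmol/kg

DIC = 3.34 mmol/kg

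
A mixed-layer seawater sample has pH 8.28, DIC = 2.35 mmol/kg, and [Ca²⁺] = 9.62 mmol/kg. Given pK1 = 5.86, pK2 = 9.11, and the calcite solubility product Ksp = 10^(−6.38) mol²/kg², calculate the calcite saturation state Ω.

Ω = 6.96

α₂ = 1 / (1 + [H⁺]/K2 + [H⁺]²/(K1K2)) = 1 / (1 + 10^+0.83 + 10^-1.59)
   = 1 / (1 + 6.7608 + 0.025704) = 1/7.7865 = 0.1284
[CO3²⁻] = α₂ × DIC = 0.1284 × 2.35 = 0.3018 mmol/kg
Ksp = 10^(−6.38) = 4.169×10^-7
Ω = [Ca²⁺][CO3²⁻]/Ksp = (9.62×10^-3)(3.018×10^-4) / 4.169×10^-7 = 6.96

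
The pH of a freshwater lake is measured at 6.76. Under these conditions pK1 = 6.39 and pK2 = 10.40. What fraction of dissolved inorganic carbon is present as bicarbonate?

α₁ = 0.701

α₁ = 1 / (1 + [H⁺]/K1 + K2/[H⁺]) = 1 / (1 + 10^-0.37 + 10^-3.64)
   = 1 / (1 + 0.42658 + 0.00022909) = 1/1.4268 = 0.7009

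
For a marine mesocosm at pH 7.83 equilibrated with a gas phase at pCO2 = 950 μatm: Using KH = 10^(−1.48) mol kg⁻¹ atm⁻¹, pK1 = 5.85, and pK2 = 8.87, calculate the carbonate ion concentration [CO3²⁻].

[CO2*] = KH · pCO2 = 10^(−1.48) × 950×10^-6 = 3.146×10^-5 mol/kg
α₀ = 1/(1 + K1/[H⁺] + K1K2/[H⁺]²) = 1/(1 + 10^+1.98 + 10^+0.94) = 0.009505
DIC = [CO2*]/α₀ = 3.146×10^-5 / 0.009505 = 3.310 mmol/kg
[CO3²⁻] = α₂·DIC; α₂ = 0.08278, so [CO3²⁻] = 0.08278 × 3.310 = 0.274 mmol/kg

[CO3²⁻] = 0.274 mmol/kg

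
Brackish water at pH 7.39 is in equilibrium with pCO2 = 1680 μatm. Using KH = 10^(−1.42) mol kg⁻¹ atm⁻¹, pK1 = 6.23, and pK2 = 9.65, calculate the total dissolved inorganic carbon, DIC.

[CO2*] = KH · pCO2 = 10^(−1.42) × 1680×10^-6 = 6.387×10^-5 mol/kg
α₀ = 1/(1 + K1/[H⁺] + K1K2/[H⁺]²) = 1/(1 + 10^+1.16 + 10^-1.10) = 0.06438
DIC = [CO2*]/α₀ = 6.387×10^-5 / 0.06438 = 0.992 mmol/kg

DIC = 0.992 mmol/kg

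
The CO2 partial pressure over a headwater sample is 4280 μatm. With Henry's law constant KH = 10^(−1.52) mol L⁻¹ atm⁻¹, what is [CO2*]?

[CO2*] = 129 μmol/L

KH = 10^(−1.52) = 3.020×10^-2 mol L⁻¹ atm⁻¹
[CO2*] = KH · pCO2 = 3.020×10^-2 × 4280×10^-6 atm = 1.29×10^-4 mol/L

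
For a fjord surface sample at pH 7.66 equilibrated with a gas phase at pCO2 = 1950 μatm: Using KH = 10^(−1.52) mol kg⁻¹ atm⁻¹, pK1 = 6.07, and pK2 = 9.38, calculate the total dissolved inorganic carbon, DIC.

[CO2*] = KH · pCO2 = 10^(−1.52) × 1950×10^-6 = 5.889×10^-5 mol/kg
α₀ = 1/(1 + K1/[H⁺] + K1K2/[H⁺]²) = 1/(1 + 10^+1.59 + 10^-0.13) = 0.02460
DIC = [CO2*]/α₀ = 5.889×10^-5 / 0.02460 = 2.39 mmol/kg

DIC = 2.39 mmol/kg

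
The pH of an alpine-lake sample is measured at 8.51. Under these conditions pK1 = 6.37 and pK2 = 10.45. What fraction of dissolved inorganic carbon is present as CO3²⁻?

α₂ = 1 / (1 + [H⁺]/K2 + [H⁺]²/(K1K2)) = 1 / (1 + 10^+1.94 + 10^-0.20)
   = 1 / (1 + 87.096 + 0.63096) = 1/88.727 = 0.01127

α₂ = 0.0113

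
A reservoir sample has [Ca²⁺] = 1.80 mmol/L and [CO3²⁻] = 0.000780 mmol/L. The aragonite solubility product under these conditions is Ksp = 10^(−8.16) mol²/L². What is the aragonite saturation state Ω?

Ω = 0.203

Ksp = 10^(−8.16) = 6.918×10^-9
Ω = [Ca²⁺][CO3²⁻]/Ksp = (1.80×10^-3)(0.000780×10^-3) / 6.918×10^-9 = 0.203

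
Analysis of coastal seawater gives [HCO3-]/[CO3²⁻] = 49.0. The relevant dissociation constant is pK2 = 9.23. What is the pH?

From K2 = [H⁺][CO3²⁻]/[HCO3-]:  pH = pK2 − log₁₀([HCO3-]/[CO3²⁻])
log₁₀(49.0) = +1.690
pH = 9.23 − (+1.690) = 7.54

pH = 7.54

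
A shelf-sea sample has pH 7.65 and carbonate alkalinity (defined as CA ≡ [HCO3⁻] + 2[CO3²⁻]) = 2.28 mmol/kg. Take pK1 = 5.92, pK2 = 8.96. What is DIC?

CA = [HCO3⁻] + 2[CO3²⁻] = (α₁ + 2α₂)·DIC
At pH 7.65: [H⁺]/K1 = 10^-1.73 = 0.018621, K2/[H⁺] = 10^-1.31 = 0.048978
α₁ = 1/(1 + 0.018621 + 0.048978) = 1/1.0676 = 0.9367; α₂ = α₁·K2/[H⁺] = 0.04588
α₁ + 2α₂ = 1.0284
DIC = CA / (α₁ + 2α₂) = 2.28 / 1.0284 = 2.22 mmol/kg

DIC = 2.22 mmol/kg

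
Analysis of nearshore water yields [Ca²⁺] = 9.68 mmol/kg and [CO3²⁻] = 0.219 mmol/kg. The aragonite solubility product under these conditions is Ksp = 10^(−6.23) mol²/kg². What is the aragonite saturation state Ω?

Ksp = 10^(−6.23) = 5.888×10^-7
Ω = [Ca²⁺][CO3²⁻]/Ksp = (9.68×10^-3)(0.219×10^-3) / 5.888×10^-7 = 3.60

Ω = 3.60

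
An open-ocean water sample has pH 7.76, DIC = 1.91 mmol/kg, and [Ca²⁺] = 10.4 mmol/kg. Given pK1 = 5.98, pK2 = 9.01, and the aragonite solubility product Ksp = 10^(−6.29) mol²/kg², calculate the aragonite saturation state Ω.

Ω = 2.03

α₂ = 1 / (1 + [H⁺]/K2 + [H⁺]²/(K1K2)) = 1 / (1 + 10^+1.25 + 10^-0.53)
   = 1 / (1 + 17.783 + 0.29512) = 1/19.078 = 0.05242
[CO3²⁻] = α₂ × DIC = 0.05242 × 1.91 = 0.1001 mmol/kg
Ksp = 10^(−6.29) = 5.129×10^-7
Ω = [Ca²⁺][CO3²⁻]/Ksp = (10.4×10^-3)(1.001×10^-4) / 5.129×10^-7 = 2.03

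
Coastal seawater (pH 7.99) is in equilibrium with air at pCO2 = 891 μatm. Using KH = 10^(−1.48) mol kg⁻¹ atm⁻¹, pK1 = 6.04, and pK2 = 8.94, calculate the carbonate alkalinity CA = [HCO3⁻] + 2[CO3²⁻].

[CO2*] = KH · pCO2 = 10^(−1.48) × 891×10^-6 = 2.950×10^-5 mol/kg
α₀ = 1/(1 + K1/[H⁺] + K1K2/[H⁺]²) = 1/(1 + 10^+1.95 + 10^+1.00) = 0.009988
DIC = [CO2*]/α₀ = 2.950×10^-5 / 0.009988 = 2.954 mmol/kg
CA = (α₁ + 2α₂)·DIC = (0.8901 + 2×0.09988) × 2.954 = 3.22 mmol/kg

CA = 3.22 mmol/kg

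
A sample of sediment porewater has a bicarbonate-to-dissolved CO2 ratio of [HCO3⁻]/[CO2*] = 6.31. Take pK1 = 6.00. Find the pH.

From K1 = [H⁺][HCO3⁻]/[CO2*]:  pH = pK1 + log₁₀([HCO3⁻]/[CO2*])
log₁₀(6.31) = +0.800
pH = 6.00 + (+0.800) = 6.80

pH = 6.80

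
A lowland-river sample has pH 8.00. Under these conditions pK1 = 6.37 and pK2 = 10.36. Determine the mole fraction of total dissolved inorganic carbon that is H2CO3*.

α₀ = 0.0228

α₀ = 1 / (1 + K1/[H⁺] + K1K2/[H⁺]²) = 1 / (1 + 10^+1.63 + 10^-0.73)
   = 1 / (1 + 42.658 + 0.18621) = 1/43.844 = 0.02281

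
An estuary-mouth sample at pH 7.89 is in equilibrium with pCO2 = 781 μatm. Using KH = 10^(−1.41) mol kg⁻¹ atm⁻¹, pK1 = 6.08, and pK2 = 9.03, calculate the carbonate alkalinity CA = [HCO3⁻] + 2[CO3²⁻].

CA = 2.25 mmol/kg

[CO2*] = KH · pCO2 = 10^(−1.41) × 781×10^-6 = 3.038×10^-5 mol/kg
α₀ = 1/(1 + K1/[H⁺] + K1K2/[H⁺]²) = 1/(1 + 10^+1.81 + 10^+0.67) = 0.01424
DIC = [CO2*]/α₀ = 3.038×10^-5 / 0.01424 = 2.134 mmol/kg
CA = (α₁ + 2α₂)·DIC = (0.9192 + 2×0.06659) × 2.134 = 2.25 mmol/kg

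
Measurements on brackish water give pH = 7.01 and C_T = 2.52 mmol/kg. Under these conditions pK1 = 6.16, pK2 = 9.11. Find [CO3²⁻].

[CO3²⁻] = 17.4 μmol/kg

α₂ = 1 / (1 + [H⁺]/K2 + [H⁺]²/(K1K2)) = 1 / (1 + 10^+2.10 + 10^+1.25)
   = 1 / (1 + 125.89 + 17.783) = 1/144.68 = 0.006912
[CO3²⁻] = α₂ × DIC = 0.006912 × 2.52 = 0.0174 mmol/kg = 17.4 μmol/kg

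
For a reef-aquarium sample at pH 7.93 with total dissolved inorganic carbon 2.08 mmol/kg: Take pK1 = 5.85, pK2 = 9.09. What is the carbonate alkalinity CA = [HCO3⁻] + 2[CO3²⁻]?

CA = [HCO3⁻] + 2[CO3²⁻] = (α₁ + 2α₂)·DIC
At pH 7.93: [H⁺]/K1 = 10^-2.08 = 0.0083176, K2/[H⁺] = 10^-1.16 = 0.069183
α₁ = 1/(1 + 0.0083176 + 0.069183) = 1/1.0775 = 0.9281; α₂ = α₁·K2/[H⁺] = 0.06421
α₁ + 2α₂ = 1.0565
CA = 1.0565 × 2.08 = 2.20 mmol/kg

CA = 2.20 mmol/kg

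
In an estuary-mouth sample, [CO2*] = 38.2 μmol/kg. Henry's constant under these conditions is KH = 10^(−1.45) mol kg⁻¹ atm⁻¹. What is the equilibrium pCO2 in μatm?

KH = 10^(−1.45) = 3.548×10^-2 mol kg⁻¹ atm⁻¹
pCO2 = [CO2*]/KH = 38.2×10^-6 / 3.548×10^-2 = 1.08×10^-3 atm = 1080 μatm

pCO2 = 1080 μatm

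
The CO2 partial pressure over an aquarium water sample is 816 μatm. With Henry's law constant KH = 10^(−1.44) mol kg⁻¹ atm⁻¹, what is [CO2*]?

[CO2*] = 29.6 μmol/kg

KH = 10^(−1.44) = 3.631×10^-2 mol kg⁻¹ atm⁻¹
[CO2*] = KH · pCO2 = 3.631×10^-2 × 816×10^-6 atm = 2.96×10^-5 mol/kg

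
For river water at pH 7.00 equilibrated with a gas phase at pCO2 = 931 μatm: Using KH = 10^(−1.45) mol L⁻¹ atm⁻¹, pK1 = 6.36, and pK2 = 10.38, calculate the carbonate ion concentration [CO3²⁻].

[CO2*] = KH · pCO2 = 10^(−1.45) × 931×10^-6 = 3.303×10^-5 mol/L
α₀ = 1/(1 + K1/[H⁺] + K1K2/[H⁺]²) = 1/(1 + 10^+0.64 + 10^-2.74) = 0.1863
DIC = [CO2*]/α₀ = 3.303×10^-5 / 0.1863 = 0.1773 mmol/L
[CO3²⁻] = α₂·DIC; α₂ = 0.0003391, so [CO3²⁻] = 0.0003391 × 0.1773 = 6.01×10^-5 mmol/L = 0.0601 μmol/L

[CO3²⁻] = 0.0601 μmol/L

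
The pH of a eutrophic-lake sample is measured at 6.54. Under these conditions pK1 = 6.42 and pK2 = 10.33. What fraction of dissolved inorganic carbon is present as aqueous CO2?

α₀ = 1 / (1 + K1/[H⁺] + K1K2/[H⁺]²) = 1 / (1 + 10^+0.12 + 10^-3.67)
   = 1 / (1 + 1.3183 + 0.00021380) = 1/2.3185 = 0.4313

α₀ = 0.431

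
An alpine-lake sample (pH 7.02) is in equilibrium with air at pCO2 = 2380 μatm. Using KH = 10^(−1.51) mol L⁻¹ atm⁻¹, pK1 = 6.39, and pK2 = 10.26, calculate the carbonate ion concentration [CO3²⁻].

[CO2*] = KH · pCO2 = 10^(−1.51) × 2380×10^-6 = 7.355×10^-5 mol/L
α₀ = 1/(1 + K1/[H⁺] + K1K2/[H⁺]²) = 1/(1 + 10^+0.63 + 10^-2.61) = 0.1898
DIC = [CO2*]/α₀ = 7.355×10^-5 / 0.1898 = 0.3875 mmol/L
[CO3²⁻] = α₂·DIC; α₂ = 0.0004659, so [CO3²⁻] = 0.0004659 × 0.3875 = 0.000181 mmol/L = 0.181 μmol/L

[CO3²⁻] = 0.181 μmol/L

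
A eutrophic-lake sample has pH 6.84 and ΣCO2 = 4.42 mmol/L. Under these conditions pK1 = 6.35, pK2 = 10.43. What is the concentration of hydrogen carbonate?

α₁ = 1 / (1 + [H⁺]/K1 + K2/[H⁺]) = 1 / (1 + 10^-0.49 + 10^-3.59)
   = 1 / (1 + 0.32359 + 0.00025704) = 1/1.3239 = 0.7554
[HCO3⁻] = α₁ × DIC = 0.7554 × 4.42 = 3.34 mmol/L

[HCO3⁻] = 3.34 mmol/L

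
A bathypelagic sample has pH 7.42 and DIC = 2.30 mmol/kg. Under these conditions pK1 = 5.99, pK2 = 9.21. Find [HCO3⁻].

α₁ = 1 / (1 + [H⁺]/K1 + K2/[H⁺]) = 1 / (1 + 10^-1.43 + 10^-1.79)
   = 1 / (1 + 0.037154 + 0.016218) = 1/1.0534 = 0.9493
[HCO3⁻] = α₁ × DIC = 0.9493 × 2.30 = 2.18 mmol/kg

[HCO3⁻] = 2.18 mmol/kg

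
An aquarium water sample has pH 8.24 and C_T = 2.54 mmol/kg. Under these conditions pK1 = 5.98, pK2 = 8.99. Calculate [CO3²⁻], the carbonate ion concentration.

α₂ = 1 / (1 + [H⁺]/K2 + [H⁺]²/(K1K2)) = 1 / (1 + 10^+0.75 + 10^-1.51)
   = 1 / (1 + 5.6234 + 0.030903) = 1/6.6543 = 0.1503
[CO3²⁻] = α₂ × DIC = 0.1503 × 2.54 = 0.382 mmol/kg

[CO3²⁻] = 0.382 mmol/kg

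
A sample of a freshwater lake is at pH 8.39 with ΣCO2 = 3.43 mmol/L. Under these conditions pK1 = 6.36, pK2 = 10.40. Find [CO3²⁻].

[CO3²⁻] = 0.0329 mmol/L

α₂ = 1 / (1 + [H⁺]/K2 + [H⁺]²/(K1K2)) = 1 / (1 + 10^+2.01 + 10^-0.02)
   = 1 / (1 + 102.33 + 0.95499) = 1/104.28 = 0.009589
[CO3²⁻] = α₂ × DIC = 0.009589 × 3.43 = 0.0329 mmol/L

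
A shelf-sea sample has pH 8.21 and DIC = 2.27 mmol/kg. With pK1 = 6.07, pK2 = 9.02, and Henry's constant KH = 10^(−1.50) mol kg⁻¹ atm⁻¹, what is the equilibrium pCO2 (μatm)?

pCO2 = 447 μatm

α₀ = 1 / (1 + K1/[H⁺] + K1K2/[H⁺]²) = 1 / (1 + 10^+2.14 + 10^+1.33)
   = 1 / (1 + 138.04 + 21.380) = 1/160.42 = 0.006234
[CO2*] = α₀ × DIC = 0.006234 × 2.27 = 0.01415 mmol/kg = 14.15 μmol/kg
pCO2 = [CO2*]/KH = 1.415×10^-5 / 3.162×10^-2 = 447 μatm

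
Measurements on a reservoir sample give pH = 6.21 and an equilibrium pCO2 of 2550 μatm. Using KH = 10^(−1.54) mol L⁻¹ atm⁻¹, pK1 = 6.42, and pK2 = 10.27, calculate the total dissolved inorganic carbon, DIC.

DIC = 0.119 mmol/L

[CO2*] = KH · pCO2 = 10^(−1.54) × 2550×10^-6 = 7.354×10^-5 mol/L
α₀ = 1/(1 + K1/[H⁺] + K1K2/[H⁺]²) = 1/(1 + 10^-0.21 + 10^-4.27) = 0.6186
DIC = [CO2*]/α₀ = 7.354×10^-5 / 0.6186 = 0.119 mmol/L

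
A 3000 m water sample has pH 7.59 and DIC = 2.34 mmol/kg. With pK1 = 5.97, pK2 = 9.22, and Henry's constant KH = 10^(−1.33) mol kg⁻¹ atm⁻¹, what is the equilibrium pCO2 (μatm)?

pCO2 = 1150 μatm

α₀ = 1 / (1 + K1/[H⁺] + K1K2/[H⁺]²) = 1 / (1 + 10^+1.62 + 10^-0.01)
   = 1 / (1 + 41.687 + 0.97724) = 1/43.664 = 0.02290
[CO2*] = α₀ × DIC = 0.02290 × 2.34 = 0.05359 mmol/kg
pCO2 = [CO2*]/KH = 5.359×10^-5 / 4.677×10^-2 = 1150 μatm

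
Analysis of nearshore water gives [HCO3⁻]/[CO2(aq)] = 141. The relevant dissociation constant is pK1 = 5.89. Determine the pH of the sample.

From K1 = [H⁺][HCO3⁻]/[CO2(aq)]:  pH = pK1 + log₁₀([HCO3⁻]/[CO2(aq)])
log₁₀(141) = +2.149
pH = 5.89 + (+2.149) = 8.04

pH = 8.04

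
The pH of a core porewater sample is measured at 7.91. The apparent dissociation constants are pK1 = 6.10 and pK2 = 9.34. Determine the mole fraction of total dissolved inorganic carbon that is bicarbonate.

α₁ = 1 / (1 + [H⁺]/K1 + K2/[H⁺]) = 1 / (1 + 10^-1.81 + 10^-1.43)
   = 1 / (1 + 0.015488 + 0.037154) = 1/1.0526 = 0.9500

α₁ = 0.950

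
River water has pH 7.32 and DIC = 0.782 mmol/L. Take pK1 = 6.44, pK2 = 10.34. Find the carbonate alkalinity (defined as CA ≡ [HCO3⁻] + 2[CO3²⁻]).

CA = [HCO3⁻] + 2[CO3²⁻] = (α₁ + 2α₂)·DIC
At pH 7.32: [H⁺]/K1 = 10^-0.88 = 0.13183, K2/[H⁺] = 10^-3.02 = 0.00095499
α₁ = 1/(1 + 0.13183 + 0.00095499) = 1/1.1328 = 0.8828; α₂ = α₁·K2/[H⁺] = 0.0008431
α₁ + 2α₂ = 0.8845
CA = 0.8845 × 0.782 = 0.692 mmol/L

CA = 0.692 mmol/L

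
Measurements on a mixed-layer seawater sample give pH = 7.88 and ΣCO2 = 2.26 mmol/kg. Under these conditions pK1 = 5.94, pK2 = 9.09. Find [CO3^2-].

α₂ = 1 / (1 + [H⁺]/K2 + [H⁺]²/(K1K2)) = 1 / (1 + 10^+1.21 + 10^-0.73)
   = 1 / (1 + 16.218 + 0.18621) = 1/17.404 = 0.05746
[CO3²⁻] = α₂ × DIC = 0.05746 × 2.26 = 0.130 mmol/kg

[CO3²⁻] = 0.130 mmol/kg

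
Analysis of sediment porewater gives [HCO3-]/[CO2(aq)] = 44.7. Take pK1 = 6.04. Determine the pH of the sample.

pH = 7.69

From K1 = [H⁺][HCO3-]/[CO2(aq)]:  pH = pK1 + log₁₀([HCO3-]/[CO2(aq)])
log₁₀(44.7) = +1.650
pH = 6.04 + (+1.650) = 7.69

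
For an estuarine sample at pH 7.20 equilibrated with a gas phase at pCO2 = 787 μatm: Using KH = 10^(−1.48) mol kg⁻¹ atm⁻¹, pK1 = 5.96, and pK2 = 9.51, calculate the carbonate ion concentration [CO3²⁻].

[CO3²⁻] = 2.22 μmol/kg

[CO2*] = KH · pCO2 = 10^(−1.48) × 787×10^-6 = 2.606×10^-5 mol/kg
α₀ = 1/(1 + K1/[H⁺] + K1K2/[H⁺]²) = 1/(1 + 10^+1.24 + 10^-1.07) = 0.05416
DIC = [CO2*]/α₀ = 2.606×10^-5 / 0.05416 = 0.4811 mmol/kg
[CO3²⁻] = α₂·DIC; α₂ = 0.004610, so [CO3²⁻] = 0.004610 × 0.4811 = 0.00222 mmol/kg = 2.22 μmol/kg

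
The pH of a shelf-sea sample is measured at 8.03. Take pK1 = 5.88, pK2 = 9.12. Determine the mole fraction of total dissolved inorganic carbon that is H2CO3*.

α₀ = 0.00650

α₀ = 1 / (1 + K1/[H⁺] + K1K2/[H⁺]²) = 1 / (1 + 10^+2.15 + 10^+1.06)
   = 1 / (1 + 141.25 + 11.482) = 1/153.74 = 0.006505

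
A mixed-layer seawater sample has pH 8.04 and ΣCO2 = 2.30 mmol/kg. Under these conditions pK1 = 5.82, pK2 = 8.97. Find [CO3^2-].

[CO3²⁻] = 0.241 mmol/kg

α₂ = 1 / (1 + [H⁺]/K2 + [H⁺]²/(K1K2)) = 1 / (1 + 10^+0.93 + 10^-1.29)
   = 1 / (1 + 8.5114 + 0.051286) = 1/9.5627 = 0.1046
[CO3²⁻] = α₂ × DIC = 0.1046 × 2.30 = 0.241 mmol/kg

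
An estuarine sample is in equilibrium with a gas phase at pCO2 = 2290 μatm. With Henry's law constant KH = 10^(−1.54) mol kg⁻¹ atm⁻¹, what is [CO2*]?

KH = 10^(−1.54) = 2.884×10^-2 mol kg⁻¹ atm⁻¹
[CO2*] = KH · pCO2 = 2.884×10^-2 × 2290×10^-6 atm = 6.60×10^-5 mol/kg

[CO2*] = 66.0 μmol/kg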